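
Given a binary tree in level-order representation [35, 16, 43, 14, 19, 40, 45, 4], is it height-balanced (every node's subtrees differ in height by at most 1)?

Tree (level-order array): [35, 16, 43, 14, 19, 40, 45, 4]
Definition: a tree is height-balanced if, at every node, |h(left) - h(right)| <= 1 (empty subtree has height -1).
Bottom-up per-node check:
  node 4: h_left=-1, h_right=-1, diff=0 [OK], height=0
  node 14: h_left=0, h_right=-1, diff=1 [OK], height=1
  node 19: h_left=-1, h_right=-1, diff=0 [OK], height=0
  node 16: h_left=1, h_right=0, diff=1 [OK], height=2
  node 40: h_left=-1, h_right=-1, diff=0 [OK], height=0
  node 45: h_left=-1, h_right=-1, diff=0 [OK], height=0
  node 43: h_left=0, h_right=0, diff=0 [OK], height=1
  node 35: h_left=2, h_right=1, diff=1 [OK], height=3
All nodes satisfy the balance condition.
Result: Balanced


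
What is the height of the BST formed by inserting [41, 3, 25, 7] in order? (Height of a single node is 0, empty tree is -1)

Insertion order: [41, 3, 25, 7]
Tree (level-order array): [41, 3, None, None, 25, 7]
Compute height bottom-up (empty subtree = -1):
  height(7) = 1 + max(-1, -1) = 0
  height(25) = 1 + max(0, -1) = 1
  height(3) = 1 + max(-1, 1) = 2
  height(41) = 1 + max(2, -1) = 3
Height = 3


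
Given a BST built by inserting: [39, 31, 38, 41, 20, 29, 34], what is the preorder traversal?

Tree insertion order: [39, 31, 38, 41, 20, 29, 34]
Tree (level-order array): [39, 31, 41, 20, 38, None, None, None, 29, 34]
Preorder traversal: [39, 31, 20, 29, 38, 34, 41]


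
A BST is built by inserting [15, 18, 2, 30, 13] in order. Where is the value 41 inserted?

Starting tree (level order): [15, 2, 18, None, 13, None, 30]
Insertion path: 15 -> 18 -> 30
Result: insert 41 as right child of 30
Final tree (level order): [15, 2, 18, None, 13, None, 30, None, None, None, 41]


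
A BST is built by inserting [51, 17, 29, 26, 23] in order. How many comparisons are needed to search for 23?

Search path for 23: 51 -> 17 -> 29 -> 26 -> 23
Found: True
Comparisons: 5


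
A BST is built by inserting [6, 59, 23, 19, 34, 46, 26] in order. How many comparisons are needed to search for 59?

Search path for 59: 6 -> 59
Found: True
Comparisons: 2


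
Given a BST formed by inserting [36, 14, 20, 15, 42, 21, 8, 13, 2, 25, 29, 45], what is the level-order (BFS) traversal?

Tree insertion order: [36, 14, 20, 15, 42, 21, 8, 13, 2, 25, 29, 45]
Tree (level-order array): [36, 14, 42, 8, 20, None, 45, 2, 13, 15, 21, None, None, None, None, None, None, None, None, None, 25, None, 29]
BFS from the root, enqueuing left then right child of each popped node:
  queue [36] -> pop 36, enqueue [14, 42], visited so far: [36]
  queue [14, 42] -> pop 14, enqueue [8, 20], visited so far: [36, 14]
  queue [42, 8, 20] -> pop 42, enqueue [45], visited so far: [36, 14, 42]
  queue [8, 20, 45] -> pop 8, enqueue [2, 13], visited so far: [36, 14, 42, 8]
  queue [20, 45, 2, 13] -> pop 20, enqueue [15, 21], visited so far: [36, 14, 42, 8, 20]
  queue [45, 2, 13, 15, 21] -> pop 45, enqueue [none], visited so far: [36, 14, 42, 8, 20, 45]
  queue [2, 13, 15, 21] -> pop 2, enqueue [none], visited so far: [36, 14, 42, 8, 20, 45, 2]
  queue [13, 15, 21] -> pop 13, enqueue [none], visited so far: [36, 14, 42, 8, 20, 45, 2, 13]
  queue [15, 21] -> pop 15, enqueue [none], visited so far: [36, 14, 42, 8, 20, 45, 2, 13, 15]
  queue [21] -> pop 21, enqueue [25], visited so far: [36, 14, 42, 8, 20, 45, 2, 13, 15, 21]
  queue [25] -> pop 25, enqueue [29], visited so far: [36, 14, 42, 8, 20, 45, 2, 13, 15, 21, 25]
  queue [29] -> pop 29, enqueue [none], visited so far: [36, 14, 42, 8, 20, 45, 2, 13, 15, 21, 25, 29]
Result: [36, 14, 42, 8, 20, 45, 2, 13, 15, 21, 25, 29]


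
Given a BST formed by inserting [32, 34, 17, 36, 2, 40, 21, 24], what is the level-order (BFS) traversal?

Tree insertion order: [32, 34, 17, 36, 2, 40, 21, 24]
Tree (level-order array): [32, 17, 34, 2, 21, None, 36, None, None, None, 24, None, 40]
BFS from the root, enqueuing left then right child of each popped node:
  queue [32] -> pop 32, enqueue [17, 34], visited so far: [32]
  queue [17, 34] -> pop 17, enqueue [2, 21], visited so far: [32, 17]
  queue [34, 2, 21] -> pop 34, enqueue [36], visited so far: [32, 17, 34]
  queue [2, 21, 36] -> pop 2, enqueue [none], visited so far: [32, 17, 34, 2]
  queue [21, 36] -> pop 21, enqueue [24], visited so far: [32, 17, 34, 2, 21]
  queue [36, 24] -> pop 36, enqueue [40], visited so far: [32, 17, 34, 2, 21, 36]
  queue [24, 40] -> pop 24, enqueue [none], visited so far: [32, 17, 34, 2, 21, 36, 24]
  queue [40] -> pop 40, enqueue [none], visited so far: [32, 17, 34, 2, 21, 36, 24, 40]
Result: [32, 17, 34, 2, 21, 36, 24, 40]


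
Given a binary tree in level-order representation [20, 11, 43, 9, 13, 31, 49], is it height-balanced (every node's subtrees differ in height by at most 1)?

Tree (level-order array): [20, 11, 43, 9, 13, 31, 49]
Definition: a tree is height-balanced if, at every node, |h(left) - h(right)| <= 1 (empty subtree has height -1).
Bottom-up per-node check:
  node 9: h_left=-1, h_right=-1, diff=0 [OK], height=0
  node 13: h_left=-1, h_right=-1, diff=0 [OK], height=0
  node 11: h_left=0, h_right=0, diff=0 [OK], height=1
  node 31: h_left=-1, h_right=-1, diff=0 [OK], height=0
  node 49: h_left=-1, h_right=-1, diff=0 [OK], height=0
  node 43: h_left=0, h_right=0, diff=0 [OK], height=1
  node 20: h_left=1, h_right=1, diff=0 [OK], height=2
All nodes satisfy the balance condition.
Result: Balanced


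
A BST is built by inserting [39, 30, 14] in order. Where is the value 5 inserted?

Starting tree (level order): [39, 30, None, 14]
Insertion path: 39 -> 30 -> 14
Result: insert 5 as left child of 14
Final tree (level order): [39, 30, None, 14, None, 5]


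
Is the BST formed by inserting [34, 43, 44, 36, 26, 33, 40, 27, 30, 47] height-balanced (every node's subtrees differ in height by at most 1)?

Tree (level-order array): [34, 26, 43, None, 33, 36, 44, 27, None, None, 40, None, 47, None, 30]
Definition: a tree is height-balanced if, at every node, |h(left) - h(right)| <= 1 (empty subtree has height -1).
Bottom-up per-node check:
  node 30: h_left=-1, h_right=-1, diff=0 [OK], height=0
  node 27: h_left=-1, h_right=0, diff=1 [OK], height=1
  node 33: h_left=1, h_right=-1, diff=2 [FAIL (|1--1|=2 > 1)], height=2
  node 26: h_left=-1, h_right=2, diff=3 [FAIL (|-1-2|=3 > 1)], height=3
  node 40: h_left=-1, h_right=-1, diff=0 [OK], height=0
  node 36: h_left=-1, h_right=0, diff=1 [OK], height=1
  node 47: h_left=-1, h_right=-1, diff=0 [OK], height=0
  node 44: h_left=-1, h_right=0, diff=1 [OK], height=1
  node 43: h_left=1, h_right=1, diff=0 [OK], height=2
  node 34: h_left=3, h_right=2, diff=1 [OK], height=4
Node 33 violates the condition: |1 - -1| = 2 > 1.
Result: Not balanced


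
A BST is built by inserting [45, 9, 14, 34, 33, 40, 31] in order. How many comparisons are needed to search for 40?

Search path for 40: 45 -> 9 -> 14 -> 34 -> 40
Found: True
Comparisons: 5


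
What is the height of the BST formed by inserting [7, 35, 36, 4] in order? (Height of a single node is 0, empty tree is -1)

Insertion order: [7, 35, 36, 4]
Tree (level-order array): [7, 4, 35, None, None, None, 36]
Compute height bottom-up (empty subtree = -1):
  height(4) = 1 + max(-1, -1) = 0
  height(36) = 1 + max(-1, -1) = 0
  height(35) = 1 + max(-1, 0) = 1
  height(7) = 1 + max(0, 1) = 2
Height = 2


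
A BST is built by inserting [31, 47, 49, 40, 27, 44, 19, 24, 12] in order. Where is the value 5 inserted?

Starting tree (level order): [31, 27, 47, 19, None, 40, 49, 12, 24, None, 44]
Insertion path: 31 -> 27 -> 19 -> 12
Result: insert 5 as left child of 12
Final tree (level order): [31, 27, 47, 19, None, 40, 49, 12, 24, None, 44, None, None, 5]


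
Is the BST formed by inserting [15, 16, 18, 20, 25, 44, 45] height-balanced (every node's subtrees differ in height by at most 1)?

Tree (level-order array): [15, None, 16, None, 18, None, 20, None, 25, None, 44, None, 45]
Definition: a tree is height-balanced if, at every node, |h(left) - h(right)| <= 1 (empty subtree has height -1).
Bottom-up per-node check:
  node 45: h_left=-1, h_right=-1, diff=0 [OK], height=0
  node 44: h_left=-1, h_right=0, diff=1 [OK], height=1
  node 25: h_left=-1, h_right=1, diff=2 [FAIL (|-1-1|=2 > 1)], height=2
  node 20: h_left=-1, h_right=2, diff=3 [FAIL (|-1-2|=3 > 1)], height=3
  node 18: h_left=-1, h_right=3, diff=4 [FAIL (|-1-3|=4 > 1)], height=4
  node 16: h_left=-1, h_right=4, diff=5 [FAIL (|-1-4|=5 > 1)], height=5
  node 15: h_left=-1, h_right=5, diff=6 [FAIL (|-1-5|=6 > 1)], height=6
Node 25 violates the condition: |-1 - 1| = 2 > 1.
Result: Not balanced


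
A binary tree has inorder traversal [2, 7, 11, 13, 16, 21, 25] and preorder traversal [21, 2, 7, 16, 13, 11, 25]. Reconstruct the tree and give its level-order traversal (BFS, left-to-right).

Inorder:  [2, 7, 11, 13, 16, 21, 25]
Preorder: [21, 2, 7, 16, 13, 11, 25]
Algorithm: preorder visits root first, so consume preorder in order;
for each root, split the current inorder slice at that value into
left-subtree inorder and right-subtree inorder, then recurse.
Recursive splits:
  root=21; inorder splits into left=[2, 7, 11, 13, 16], right=[25]
  root=2; inorder splits into left=[], right=[7, 11, 13, 16]
  root=7; inorder splits into left=[], right=[11, 13, 16]
  root=16; inorder splits into left=[11, 13], right=[]
  root=13; inorder splits into left=[11], right=[]
  root=11; inorder splits into left=[], right=[]
  root=25; inorder splits into left=[], right=[]
Reconstructed level-order: [21, 2, 25, 7, 16, 13, 11]


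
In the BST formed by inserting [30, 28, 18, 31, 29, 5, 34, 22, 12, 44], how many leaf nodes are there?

Tree built from: [30, 28, 18, 31, 29, 5, 34, 22, 12, 44]
Tree (level-order array): [30, 28, 31, 18, 29, None, 34, 5, 22, None, None, None, 44, None, 12]
Rule: A leaf has 0 children.
Per-node child counts:
  node 30: 2 child(ren)
  node 28: 2 child(ren)
  node 18: 2 child(ren)
  node 5: 1 child(ren)
  node 12: 0 child(ren)
  node 22: 0 child(ren)
  node 29: 0 child(ren)
  node 31: 1 child(ren)
  node 34: 1 child(ren)
  node 44: 0 child(ren)
Matching nodes: [12, 22, 29, 44]
Count of leaf nodes: 4


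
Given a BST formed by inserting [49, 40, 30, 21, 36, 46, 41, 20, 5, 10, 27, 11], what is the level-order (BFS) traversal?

Tree insertion order: [49, 40, 30, 21, 36, 46, 41, 20, 5, 10, 27, 11]
Tree (level-order array): [49, 40, None, 30, 46, 21, 36, 41, None, 20, 27, None, None, None, None, 5, None, None, None, None, 10, None, 11]
BFS from the root, enqueuing left then right child of each popped node:
  queue [49] -> pop 49, enqueue [40], visited so far: [49]
  queue [40] -> pop 40, enqueue [30, 46], visited so far: [49, 40]
  queue [30, 46] -> pop 30, enqueue [21, 36], visited so far: [49, 40, 30]
  queue [46, 21, 36] -> pop 46, enqueue [41], visited so far: [49, 40, 30, 46]
  queue [21, 36, 41] -> pop 21, enqueue [20, 27], visited so far: [49, 40, 30, 46, 21]
  queue [36, 41, 20, 27] -> pop 36, enqueue [none], visited so far: [49, 40, 30, 46, 21, 36]
  queue [41, 20, 27] -> pop 41, enqueue [none], visited so far: [49, 40, 30, 46, 21, 36, 41]
  queue [20, 27] -> pop 20, enqueue [5], visited so far: [49, 40, 30, 46, 21, 36, 41, 20]
  queue [27, 5] -> pop 27, enqueue [none], visited so far: [49, 40, 30, 46, 21, 36, 41, 20, 27]
  queue [5] -> pop 5, enqueue [10], visited so far: [49, 40, 30, 46, 21, 36, 41, 20, 27, 5]
  queue [10] -> pop 10, enqueue [11], visited so far: [49, 40, 30, 46, 21, 36, 41, 20, 27, 5, 10]
  queue [11] -> pop 11, enqueue [none], visited so far: [49, 40, 30, 46, 21, 36, 41, 20, 27, 5, 10, 11]
Result: [49, 40, 30, 46, 21, 36, 41, 20, 27, 5, 10, 11]


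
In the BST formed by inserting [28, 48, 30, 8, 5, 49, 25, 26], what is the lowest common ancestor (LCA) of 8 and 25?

Tree insertion order: [28, 48, 30, 8, 5, 49, 25, 26]
Tree (level-order array): [28, 8, 48, 5, 25, 30, 49, None, None, None, 26]
In a BST, the LCA of p=8, q=25 is the first node v on the
root-to-leaf path with p <= v <= q (go left if both < v, right if both > v).
Walk from root:
  at 28: both 8 and 25 < 28, go left
  at 8: 8 <= 8 <= 25, this is the LCA
LCA = 8


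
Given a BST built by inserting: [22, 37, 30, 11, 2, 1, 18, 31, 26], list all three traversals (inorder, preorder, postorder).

Tree insertion order: [22, 37, 30, 11, 2, 1, 18, 31, 26]
Tree (level-order array): [22, 11, 37, 2, 18, 30, None, 1, None, None, None, 26, 31]
Inorder (L, root, R): [1, 2, 11, 18, 22, 26, 30, 31, 37]
Preorder (root, L, R): [22, 11, 2, 1, 18, 37, 30, 26, 31]
Postorder (L, R, root): [1, 2, 18, 11, 26, 31, 30, 37, 22]


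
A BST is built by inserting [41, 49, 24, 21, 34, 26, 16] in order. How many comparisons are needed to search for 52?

Search path for 52: 41 -> 49
Found: False
Comparisons: 2


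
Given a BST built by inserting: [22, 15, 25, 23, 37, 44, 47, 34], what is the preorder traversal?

Tree insertion order: [22, 15, 25, 23, 37, 44, 47, 34]
Tree (level-order array): [22, 15, 25, None, None, 23, 37, None, None, 34, 44, None, None, None, 47]
Preorder traversal: [22, 15, 25, 23, 37, 34, 44, 47]


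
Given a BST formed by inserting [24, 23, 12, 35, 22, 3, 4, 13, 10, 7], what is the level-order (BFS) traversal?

Tree insertion order: [24, 23, 12, 35, 22, 3, 4, 13, 10, 7]
Tree (level-order array): [24, 23, 35, 12, None, None, None, 3, 22, None, 4, 13, None, None, 10, None, None, 7]
BFS from the root, enqueuing left then right child of each popped node:
  queue [24] -> pop 24, enqueue [23, 35], visited so far: [24]
  queue [23, 35] -> pop 23, enqueue [12], visited so far: [24, 23]
  queue [35, 12] -> pop 35, enqueue [none], visited so far: [24, 23, 35]
  queue [12] -> pop 12, enqueue [3, 22], visited so far: [24, 23, 35, 12]
  queue [3, 22] -> pop 3, enqueue [4], visited so far: [24, 23, 35, 12, 3]
  queue [22, 4] -> pop 22, enqueue [13], visited so far: [24, 23, 35, 12, 3, 22]
  queue [4, 13] -> pop 4, enqueue [10], visited so far: [24, 23, 35, 12, 3, 22, 4]
  queue [13, 10] -> pop 13, enqueue [none], visited so far: [24, 23, 35, 12, 3, 22, 4, 13]
  queue [10] -> pop 10, enqueue [7], visited so far: [24, 23, 35, 12, 3, 22, 4, 13, 10]
  queue [7] -> pop 7, enqueue [none], visited so far: [24, 23, 35, 12, 3, 22, 4, 13, 10, 7]
Result: [24, 23, 35, 12, 3, 22, 4, 13, 10, 7]


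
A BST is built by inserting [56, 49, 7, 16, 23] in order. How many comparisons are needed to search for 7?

Search path for 7: 56 -> 49 -> 7
Found: True
Comparisons: 3


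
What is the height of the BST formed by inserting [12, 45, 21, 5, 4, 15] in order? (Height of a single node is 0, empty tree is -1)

Insertion order: [12, 45, 21, 5, 4, 15]
Tree (level-order array): [12, 5, 45, 4, None, 21, None, None, None, 15]
Compute height bottom-up (empty subtree = -1):
  height(4) = 1 + max(-1, -1) = 0
  height(5) = 1 + max(0, -1) = 1
  height(15) = 1 + max(-1, -1) = 0
  height(21) = 1 + max(0, -1) = 1
  height(45) = 1 + max(1, -1) = 2
  height(12) = 1 + max(1, 2) = 3
Height = 3


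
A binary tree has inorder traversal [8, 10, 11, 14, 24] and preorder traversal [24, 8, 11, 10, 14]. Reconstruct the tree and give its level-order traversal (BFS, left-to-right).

Inorder:  [8, 10, 11, 14, 24]
Preorder: [24, 8, 11, 10, 14]
Algorithm: preorder visits root first, so consume preorder in order;
for each root, split the current inorder slice at that value into
left-subtree inorder and right-subtree inorder, then recurse.
Recursive splits:
  root=24; inorder splits into left=[8, 10, 11, 14], right=[]
  root=8; inorder splits into left=[], right=[10, 11, 14]
  root=11; inorder splits into left=[10], right=[14]
  root=10; inorder splits into left=[], right=[]
  root=14; inorder splits into left=[], right=[]
Reconstructed level-order: [24, 8, 11, 10, 14]


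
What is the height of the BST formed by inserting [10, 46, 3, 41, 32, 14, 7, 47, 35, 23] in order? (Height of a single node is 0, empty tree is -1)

Insertion order: [10, 46, 3, 41, 32, 14, 7, 47, 35, 23]
Tree (level-order array): [10, 3, 46, None, 7, 41, 47, None, None, 32, None, None, None, 14, 35, None, 23]
Compute height bottom-up (empty subtree = -1):
  height(7) = 1 + max(-1, -1) = 0
  height(3) = 1 + max(-1, 0) = 1
  height(23) = 1 + max(-1, -1) = 0
  height(14) = 1 + max(-1, 0) = 1
  height(35) = 1 + max(-1, -1) = 0
  height(32) = 1 + max(1, 0) = 2
  height(41) = 1 + max(2, -1) = 3
  height(47) = 1 + max(-1, -1) = 0
  height(46) = 1 + max(3, 0) = 4
  height(10) = 1 + max(1, 4) = 5
Height = 5


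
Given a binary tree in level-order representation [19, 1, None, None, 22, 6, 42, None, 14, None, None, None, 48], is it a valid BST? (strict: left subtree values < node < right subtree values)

Level-order array: [19, 1, None, None, 22, 6, 42, None, 14, None, None, None, 48]
Validate using subtree bounds (lo, hi): at each node, require lo < value < hi,
then recurse left with hi=value and right with lo=value.
Preorder trace (stopping at first violation):
  at node 19 with bounds (-inf, +inf): OK
  at node 1 with bounds (-inf, 19): OK
  at node 22 with bounds (1, 19): VIOLATION
Node 22 violates its bound: not (1 < 22 < 19).
Result: Not a valid BST


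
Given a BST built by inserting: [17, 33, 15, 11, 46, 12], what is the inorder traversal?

Tree insertion order: [17, 33, 15, 11, 46, 12]
Tree (level-order array): [17, 15, 33, 11, None, None, 46, None, 12]
Inorder traversal: [11, 12, 15, 17, 33, 46]


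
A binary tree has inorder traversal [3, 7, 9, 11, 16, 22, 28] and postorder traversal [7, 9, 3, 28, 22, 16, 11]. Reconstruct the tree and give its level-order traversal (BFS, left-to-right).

Inorder:   [3, 7, 9, 11, 16, 22, 28]
Postorder: [7, 9, 3, 28, 22, 16, 11]
Algorithm: postorder visits root last, so walk postorder right-to-left;
each value is the root of the current inorder slice — split it at that
value, recurse on the right subtree first, then the left.
Recursive splits:
  root=11; inorder splits into left=[3, 7, 9], right=[16, 22, 28]
  root=16; inorder splits into left=[], right=[22, 28]
  root=22; inorder splits into left=[], right=[28]
  root=28; inorder splits into left=[], right=[]
  root=3; inorder splits into left=[], right=[7, 9]
  root=9; inorder splits into left=[7], right=[]
  root=7; inorder splits into left=[], right=[]
Reconstructed level-order: [11, 3, 16, 9, 22, 7, 28]


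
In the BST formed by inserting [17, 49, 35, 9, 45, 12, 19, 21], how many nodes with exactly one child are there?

Tree built from: [17, 49, 35, 9, 45, 12, 19, 21]
Tree (level-order array): [17, 9, 49, None, 12, 35, None, None, None, 19, 45, None, 21]
Rule: These are nodes with exactly 1 non-null child.
Per-node child counts:
  node 17: 2 child(ren)
  node 9: 1 child(ren)
  node 12: 0 child(ren)
  node 49: 1 child(ren)
  node 35: 2 child(ren)
  node 19: 1 child(ren)
  node 21: 0 child(ren)
  node 45: 0 child(ren)
Matching nodes: [9, 49, 19]
Count of nodes with exactly one child: 3


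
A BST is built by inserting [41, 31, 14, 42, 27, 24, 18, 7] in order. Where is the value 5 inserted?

Starting tree (level order): [41, 31, 42, 14, None, None, None, 7, 27, None, None, 24, None, 18]
Insertion path: 41 -> 31 -> 14 -> 7
Result: insert 5 as left child of 7
Final tree (level order): [41, 31, 42, 14, None, None, None, 7, 27, 5, None, 24, None, None, None, 18]


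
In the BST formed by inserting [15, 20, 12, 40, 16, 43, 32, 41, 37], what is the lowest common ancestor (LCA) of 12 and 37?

Tree insertion order: [15, 20, 12, 40, 16, 43, 32, 41, 37]
Tree (level-order array): [15, 12, 20, None, None, 16, 40, None, None, 32, 43, None, 37, 41]
In a BST, the LCA of p=12, q=37 is the first node v on the
root-to-leaf path with p <= v <= q (go left if both < v, right if both > v).
Walk from root:
  at 15: 12 <= 15 <= 37, this is the LCA
LCA = 15


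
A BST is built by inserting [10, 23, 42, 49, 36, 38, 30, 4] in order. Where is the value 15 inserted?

Starting tree (level order): [10, 4, 23, None, None, None, 42, 36, 49, 30, 38]
Insertion path: 10 -> 23
Result: insert 15 as left child of 23
Final tree (level order): [10, 4, 23, None, None, 15, 42, None, None, 36, 49, 30, 38]


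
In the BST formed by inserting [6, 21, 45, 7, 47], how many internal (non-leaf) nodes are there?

Tree built from: [6, 21, 45, 7, 47]
Tree (level-order array): [6, None, 21, 7, 45, None, None, None, 47]
Rule: An internal node has at least one child.
Per-node child counts:
  node 6: 1 child(ren)
  node 21: 2 child(ren)
  node 7: 0 child(ren)
  node 45: 1 child(ren)
  node 47: 0 child(ren)
Matching nodes: [6, 21, 45]
Count of internal (non-leaf) nodes: 3


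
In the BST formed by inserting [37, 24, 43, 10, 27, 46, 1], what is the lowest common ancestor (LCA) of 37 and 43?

Tree insertion order: [37, 24, 43, 10, 27, 46, 1]
Tree (level-order array): [37, 24, 43, 10, 27, None, 46, 1]
In a BST, the LCA of p=37, q=43 is the first node v on the
root-to-leaf path with p <= v <= q (go left if both < v, right if both > v).
Walk from root:
  at 37: 37 <= 37 <= 43, this is the LCA
LCA = 37


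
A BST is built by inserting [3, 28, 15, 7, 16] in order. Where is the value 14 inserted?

Starting tree (level order): [3, None, 28, 15, None, 7, 16]
Insertion path: 3 -> 28 -> 15 -> 7
Result: insert 14 as right child of 7
Final tree (level order): [3, None, 28, 15, None, 7, 16, None, 14]


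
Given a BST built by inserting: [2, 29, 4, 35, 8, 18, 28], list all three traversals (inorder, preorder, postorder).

Tree insertion order: [2, 29, 4, 35, 8, 18, 28]
Tree (level-order array): [2, None, 29, 4, 35, None, 8, None, None, None, 18, None, 28]
Inorder (L, root, R): [2, 4, 8, 18, 28, 29, 35]
Preorder (root, L, R): [2, 29, 4, 8, 18, 28, 35]
Postorder (L, R, root): [28, 18, 8, 4, 35, 29, 2]


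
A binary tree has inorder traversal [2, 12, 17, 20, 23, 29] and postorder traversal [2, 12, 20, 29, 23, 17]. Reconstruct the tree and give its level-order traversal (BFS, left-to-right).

Inorder:   [2, 12, 17, 20, 23, 29]
Postorder: [2, 12, 20, 29, 23, 17]
Algorithm: postorder visits root last, so walk postorder right-to-left;
each value is the root of the current inorder slice — split it at that
value, recurse on the right subtree first, then the left.
Recursive splits:
  root=17; inorder splits into left=[2, 12], right=[20, 23, 29]
  root=23; inorder splits into left=[20], right=[29]
  root=29; inorder splits into left=[], right=[]
  root=20; inorder splits into left=[], right=[]
  root=12; inorder splits into left=[2], right=[]
  root=2; inorder splits into left=[], right=[]
Reconstructed level-order: [17, 12, 23, 2, 20, 29]


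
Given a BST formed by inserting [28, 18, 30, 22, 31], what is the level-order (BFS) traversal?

Tree insertion order: [28, 18, 30, 22, 31]
Tree (level-order array): [28, 18, 30, None, 22, None, 31]
BFS from the root, enqueuing left then right child of each popped node:
  queue [28] -> pop 28, enqueue [18, 30], visited so far: [28]
  queue [18, 30] -> pop 18, enqueue [22], visited so far: [28, 18]
  queue [30, 22] -> pop 30, enqueue [31], visited so far: [28, 18, 30]
  queue [22, 31] -> pop 22, enqueue [none], visited so far: [28, 18, 30, 22]
  queue [31] -> pop 31, enqueue [none], visited so far: [28, 18, 30, 22, 31]
Result: [28, 18, 30, 22, 31]


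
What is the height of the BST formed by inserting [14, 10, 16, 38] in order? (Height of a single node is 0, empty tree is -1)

Insertion order: [14, 10, 16, 38]
Tree (level-order array): [14, 10, 16, None, None, None, 38]
Compute height bottom-up (empty subtree = -1):
  height(10) = 1 + max(-1, -1) = 0
  height(38) = 1 + max(-1, -1) = 0
  height(16) = 1 + max(-1, 0) = 1
  height(14) = 1 + max(0, 1) = 2
Height = 2


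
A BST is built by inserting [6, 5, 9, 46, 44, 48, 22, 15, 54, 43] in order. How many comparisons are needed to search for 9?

Search path for 9: 6 -> 9
Found: True
Comparisons: 2


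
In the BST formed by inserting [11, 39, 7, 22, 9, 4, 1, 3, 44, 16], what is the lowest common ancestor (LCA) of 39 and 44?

Tree insertion order: [11, 39, 7, 22, 9, 4, 1, 3, 44, 16]
Tree (level-order array): [11, 7, 39, 4, 9, 22, 44, 1, None, None, None, 16, None, None, None, None, 3]
In a BST, the LCA of p=39, q=44 is the first node v on the
root-to-leaf path with p <= v <= q (go left if both < v, right if both > v).
Walk from root:
  at 11: both 39 and 44 > 11, go right
  at 39: 39 <= 39 <= 44, this is the LCA
LCA = 39


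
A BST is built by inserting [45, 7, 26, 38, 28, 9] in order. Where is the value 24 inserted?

Starting tree (level order): [45, 7, None, None, 26, 9, 38, None, None, 28]
Insertion path: 45 -> 7 -> 26 -> 9
Result: insert 24 as right child of 9
Final tree (level order): [45, 7, None, None, 26, 9, 38, None, 24, 28]


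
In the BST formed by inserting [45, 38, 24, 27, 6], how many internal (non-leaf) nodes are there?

Tree built from: [45, 38, 24, 27, 6]
Tree (level-order array): [45, 38, None, 24, None, 6, 27]
Rule: An internal node has at least one child.
Per-node child counts:
  node 45: 1 child(ren)
  node 38: 1 child(ren)
  node 24: 2 child(ren)
  node 6: 0 child(ren)
  node 27: 0 child(ren)
Matching nodes: [45, 38, 24]
Count of internal (non-leaf) nodes: 3


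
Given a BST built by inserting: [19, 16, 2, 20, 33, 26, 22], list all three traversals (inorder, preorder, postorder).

Tree insertion order: [19, 16, 2, 20, 33, 26, 22]
Tree (level-order array): [19, 16, 20, 2, None, None, 33, None, None, 26, None, 22]
Inorder (L, root, R): [2, 16, 19, 20, 22, 26, 33]
Preorder (root, L, R): [19, 16, 2, 20, 33, 26, 22]
Postorder (L, R, root): [2, 16, 22, 26, 33, 20, 19]


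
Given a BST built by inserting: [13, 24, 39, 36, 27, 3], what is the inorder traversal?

Tree insertion order: [13, 24, 39, 36, 27, 3]
Tree (level-order array): [13, 3, 24, None, None, None, 39, 36, None, 27]
Inorder traversal: [3, 13, 24, 27, 36, 39]


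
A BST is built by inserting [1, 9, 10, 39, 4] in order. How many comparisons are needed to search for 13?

Search path for 13: 1 -> 9 -> 10 -> 39
Found: False
Comparisons: 4


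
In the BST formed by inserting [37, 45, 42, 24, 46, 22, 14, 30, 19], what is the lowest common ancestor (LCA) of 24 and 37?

Tree insertion order: [37, 45, 42, 24, 46, 22, 14, 30, 19]
Tree (level-order array): [37, 24, 45, 22, 30, 42, 46, 14, None, None, None, None, None, None, None, None, 19]
In a BST, the LCA of p=24, q=37 is the first node v on the
root-to-leaf path with p <= v <= q (go left if both < v, right if both > v).
Walk from root:
  at 37: 24 <= 37 <= 37, this is the LCA
LCA = 37


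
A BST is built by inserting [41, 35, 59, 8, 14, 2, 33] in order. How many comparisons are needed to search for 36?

Search path for 36: 41 -> 35
Found: False
Comparisons: 2


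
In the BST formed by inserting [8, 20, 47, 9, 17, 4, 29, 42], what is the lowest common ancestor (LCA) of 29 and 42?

Tree insertion order: [8, 20, 47, 9, 17, 4, 29, 42]
Tree (level-order array): [8, 4, 20, None, None, 9, 47, None, 17, 29, None, None, None, None, 42]
In a BST, the LCA of p=29, q=42 is the first node v on the
root-to-leaf path with p <= v <= q (go left if both < v, right if both > v).
Walk from root:
  at 8: both 29 and 42 > 8, go right
  at 20: both 29 and 42 > 20, go right
  at 47: both 29 and 42 < 47, go left
  at 29: 29 <= 29 <= 42, this is the LCA
LCA = 29


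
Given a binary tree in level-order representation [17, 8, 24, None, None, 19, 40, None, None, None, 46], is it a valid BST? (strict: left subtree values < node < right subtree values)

Level-order array: [17, 8, 24, None, None, 19, 40, None, None, None, 46]
Validate using subtree bounds (lo, hi): at each node, require lo < value < hi,
then recurse left with hi=value and right with lo=value.
Preorder trace (stopping at first violation):
  at node 17 with bounds (-inf, +inf): OK
  at node 8 with bounds (-inf, 17): OK
  at node 24 with bounds (17, +inf): OK
  at node 19 with bounds (17, 24): OK
  at node 40 with bounds (24, +inf): OK
  at node 46 with bounds (40, +inf): OK
No violation found at any node.
Result: Valid BST


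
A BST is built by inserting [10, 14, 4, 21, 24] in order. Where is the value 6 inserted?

Starting tree (level order): [10, 4, 14, None, None, None, 21, None, 24]
Insertion path: 10 -> 4
Result: insert 6 as right child of 4
Final tree (level order): [10, 4, 14, None, 6, None, 21, None, None, None, 24]


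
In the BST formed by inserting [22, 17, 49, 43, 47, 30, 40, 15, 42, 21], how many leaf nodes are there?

Tree built from: [22, 17, 49, 43, 47, 30, 40, 15, 42, 21]
Tree (level-order array): [22, 17, 49, 15, 21, 43, None, None, None, None, None, 30, 47, None, 40, None, None, None, 42]
Rule: A leaf has 0 children.
Per-node child counts:
  node 22: 2 child(ren)
  node 17: 2 child(ren)
  node 15: 0 child(ren)
  node 21: 0 child(ren)
  node 49: 1 child(ren)
  node 43: 2 child(ren)
  node 30: 1 child(ren)
  node 40: 1 child(ren)
  node 42: 0 child(ren)
  node 47: 0 child(ren)
Matching nodes: [15, 21, 42, 47]
Count of leaf nodes: 4


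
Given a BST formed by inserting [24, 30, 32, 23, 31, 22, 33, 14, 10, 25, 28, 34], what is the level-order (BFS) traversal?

Tree insertion order: [24, 30, 32, 23, 31, 22, 33, 14, 10, 25, 28, 34]
Tree (level-order array): [24, 23, 30, 22, None, 25, 32, 14, None, None, 28, 31, 33, 10, None, None, None, None, None, None, 34]
BFS from the root, enqueuing left then right child of each popped node:
  queue [24] -> pop 24, enqueue [23, 30], visited so far: [24]
  queue [23, 30] -> pop 23, enqueue [22], visited so far: [24, 23]
  queue [30, 22] -> pop 30, enqueue [25, 32], visited so far: [24, 23, 30]
  queue [22, 25, 32] -> pop 22, enqueue [14], visited so far: [24, 23, 30, 22]
  queue [25, 32, 14] -> pop 25, enqueue [28], visited so far: [24, 23, 30, 22, 25]
  queue [32, 14, 28] -> pop 32, enqueue [31, 33], visited so far: [24, 23, 30, 22, 25, 32]
  queue [14, 28, 31, 33] -> pop 14, enqueue [10], visited so far: [24, 23, 30, 22, 25, 32, 14]
  queue [28, 31, 33, 10] -> pop 28, enqueue [none], visited so far: [24, 23, 30, 22, 25, 32, 14, 28]
  queue [31, 33, 10] -> pop 31, enqueue [none], visited so far: [24, 23, 30, 22, 25, 32, 14, 28, 31]
  queue [33, 10] -> pop 33, enqueue [34], visited so far: [24, 23, 30, 22, 25, 32, 14, 28, 31, 33]
  queue [10, 34] -> pop 10, enqueue [none], visited so far: [24, 23, 30, 22, 25, 32, 14, 28, 31, 33, 10]
  queue [34] -> pop 34, enqueue [none], visited so far: [24, 23, 30, 22, 25, 32, 14, 28, 31, 33, 10, 34]
Result: [24, 23, 30, 22, 25, 32, 14, 28, 31, 33, 10, 34]


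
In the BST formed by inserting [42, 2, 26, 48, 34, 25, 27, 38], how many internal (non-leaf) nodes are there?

Tree built from: [42, 2, 26, 48, 34, 25, 27, 38]
Tree (level-order array): [42, 2, 48, None, 26, None, None, 25, 34, None, None, 27, 38]
Rule: An internal node has at least one child.
Per-node child counts:
  node 42: 2 child(ren)
  node 2: 1 child(ren)
  node 26: 2 child(ren)
  node 25: 0 child(ren)
  node 34: 2 child(ren)
  node 27: 0 child(ren)
  node 38: 0 child(ren)
  node 48: 0 child(ren)
Matching nodes: [42, 2, 26, 34]
Count of internal (non-leaf) nodes: 4


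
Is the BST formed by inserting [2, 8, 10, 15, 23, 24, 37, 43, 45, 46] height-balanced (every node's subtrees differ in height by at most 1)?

Tree (level-order array): [2, None, 8, None, 10, None, 15, None, 23, None, 24, None, 37, None, 43, None, 45, None, 46]
Definition: a tree is height-balanced if, at every node, |h(left) - h(right)| <= 1 (empty subtree has height -1).
Bottom-up per-node check:
  node 46: h_left=-1, h_right=-1, diff=0 [OK], height=0
  node 45: h_left=-1, h_right=0, diff=1 [OK], height=1
  node 43: h_left=-1, h_right=1, diff=2 [FAIL (|-1-1|=2 > 1)], height=2
  node 37: h_left=-1, h_right=2, diff=3 [FAIL (|-1-2|=3 > 1)], height=3
  node 24: h_left=-1, h_right=3, diff=4 [FAIL (|-1-3|=4 > 1)], height=4
  node 23: h_left=-1, h_right=4, diff=5 [FAIL (|-1-4|=5 > 1)], height=5
  node 15: h_left=-1, h_right=5, diff=6 [FAIL (|-1-5|=6 > 1)], height=6
  node 10: h_left=-1, h_right=6, diff=7 [FAIL (|-1-6|=7 > 1)], height=7
  node 8: h_left=-1, h_right=7, diff=8 [FAIL (|-1-7|=8 > 1)], height=8
  node 2: h_left=-1, h_right=8, diff=9 [FAIL (|-1-8|=9 > 1)], height=9
Node 43 violates the condition: |-1 - 1| = 2 > 1.
Result: Not balanced


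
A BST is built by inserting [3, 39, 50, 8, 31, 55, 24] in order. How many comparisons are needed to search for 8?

Search path for 8: 3 -> 39 -> 8
Found: True
Comparisons: 3


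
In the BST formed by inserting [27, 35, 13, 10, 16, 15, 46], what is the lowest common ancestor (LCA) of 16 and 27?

Tree insertion order: [27, 35, 13, 10, 16, 15, 46]
Tree (level-order array): [27, 13, 35, 10, 16, None, 46, None, None, 15]
In a BST, the LCA of p=16, q=27 is the first node v on the
root-to-leaf path with p <= v <= q (go left if both < v, right if both > v).
Walk from root:
  at 27: 16 <= 27 <= 27, this is the LCA
LCA = 27


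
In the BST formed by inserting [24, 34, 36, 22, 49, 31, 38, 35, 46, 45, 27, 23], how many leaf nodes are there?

Tree built from: [24, 34, 36, 22, 49, 31, 38, 35, 46, 45, 27, 23]
Tree (level-order array): [24, 22, 34, None, 23, 31, 36, None, None, 27, None, 35, 49, None, None, None, None, 38, None, None, 46, 45]
Rule: A leaf has 0 children.
Per-node child counts:
  node 24: 2 child(ren)
  node 22: 1 child(ren)
  node 23: 0 child(ren)
  node 34: 2 child(ren)
  node 31: 1 child(ren)
  node 27: 0 child(ren)
  node 36: 2 child(ren)
  node 35: 0 child(ren)
  node 49: 1 child(ren)
  node 38: 1 child(ren)
  node 46: 1 child(ren)
  node 45: 0 child(ren)
Matching nodes: [23, 27, 35, 45]
Count of leaf nodes: 4


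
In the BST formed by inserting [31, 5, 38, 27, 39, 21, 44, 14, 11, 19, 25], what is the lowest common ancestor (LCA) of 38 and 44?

Tree insertion order: [31, 5, 38, 27, 39, 21, 44, 14, 11, 19, 25]
Tree (level-order array): [31, 5, 38, None, 27, None, 39, 21, None, None, 44, 14, 25, None, None, 11, 19]
In a BST, the LCA of p=38, q=44 is the first node v on the
root-to-leaf path with p <= v <= q (go left if both < v, right if both > v).
Walk from root:
  at 31: both 38 and 44 > 31, go right
  at 38: 38 <= 38 <= 44, this is the LCA
LCA = 38


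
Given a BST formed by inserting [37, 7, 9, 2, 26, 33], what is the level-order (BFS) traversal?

Tree insertion order: [37, 7, 9, 2, 26, 33]
Tree (level-order array): [37, 7, None, 2, 9, None, None, None, 26, None, 33]
BFS from the root, enqueuing left then right child of each popped node:
  queue [37] -> pop 37, enqueue [7], visited so far: [37]
  queue [7] -> pop 7, enqueue [2, 9], visited so far: [37, 7]
  queue [2, 9] -> pop 2, enqueue [none], visited so far: [37, 7, 2]
  queue [9] -> pop 9, enqueue [26], visited so far: [37, 7, 2, 9]
  queue [26] -> pop 26, enqueue [33], visited so far: [37, 7, 2, 9, 26]
  queue [33] -> pop 33, enqueue [none], visited so far: [37, 7, 2, 9, 26, 33]
Result: [37, 7, 2, 9, 26, 33]


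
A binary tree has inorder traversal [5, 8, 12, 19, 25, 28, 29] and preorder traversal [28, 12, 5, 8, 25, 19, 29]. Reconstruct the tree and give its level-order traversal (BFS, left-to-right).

Inorder:  [5, 8, 12, 19, 25, 28, 29]
Preorder: [28, 12, 5, 8, 25, 19, 29]
Algorithm: preorder visits root first, so consume preorder in order;
for each root, split the current inorder slice at that value into
left-subtree inorder and right-subtree inorder, then recurse.
Recursive splits:
  root=28; inorder splits into left=[5, 8, 12, 19, 25], right=[29]
  root=12; inorder splits into left=[5, 8], right=[19, 25]
  root=5; inorder splits into left=[], right=[8]
  root=8; inorder splits into left=[], right=[]
  root=25; inorder splits into left=[19], right=[]
  root=19; inorder splits into left=[], right=[]
  root=29; inorder splits into left=[], right=[]
Reconstructed level-order: [28, 12, 29, 5, 25, 8, 19]


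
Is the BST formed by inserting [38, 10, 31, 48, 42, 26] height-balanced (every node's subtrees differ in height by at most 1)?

Tree (level-order array): [38, 10, 48, None, 31, 42, None, 26]
Definition: a tree is height-balanced if, at every node, |h(left) - h(right)| <= 1 (empty subtree has height -1).
Bottom-up per-node check:
  node 26: h_left=-1, h_right=-1, diff=0 [OK], height=0
  node 31: h_left=0, h_right=-1, diff=1 [OK], height=1
  node 10: h_left=-1, h_right=1, diff=2 [FAIL (|-1-1|=2 > 1)], height=2
  node 42: h_left=-1, h_right=-1, diff=0 [OK], height=0
  node 48: h_left=0, h_right=-1, diff=1 [OK], height=1
  node 38: h_left=2, h_right=1, diff=1 [OK], height=3
Node 10 violates the condition: |-1 - 1| = 2 > 1.
Result: Not balanced


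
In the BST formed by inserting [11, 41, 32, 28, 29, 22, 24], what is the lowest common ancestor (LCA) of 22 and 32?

Tree insertion order: [11, 41, 32, 28, 29, 22, 24]
Tree (level-order array): [11, None, 41, 32, None, 28, None, 22, 29, None, 24]
In a BST, the LCA of p=22, q=32 is the first node v on the
root-to-leaf path with p <= v <= q (go left if both < v, right if both > v).
Walk from root:
  at 11: both 22 and 32 > 11, go right
  at 41: both 22 and 32 < 41, go left
  at 32: 22 <= 32 <= 32, this is the LCA
LCA = 32


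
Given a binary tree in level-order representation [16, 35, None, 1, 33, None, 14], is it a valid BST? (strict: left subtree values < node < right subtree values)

Level-order array: [16, 35, None, 1, 33, None, 14]
Validate using subtree bounds (lo, hi): at each node, require lo < value < hi,
then recurse left with hi=value and right with lo=value.
Preorder trace (stopping at first violation):
  at node 16 with bounds (-inf, +inf): OK
  at node 35 with bounds (-inf, 16): VIOLATION
Node 35 violates its bound: not (-inf < 35 < 16).
Result: Not a valid BST


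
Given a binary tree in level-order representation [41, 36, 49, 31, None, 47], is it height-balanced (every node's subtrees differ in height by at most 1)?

Tree (level-order array): [41, 36, 49, 31, None, 47]
Definition: a tree is height-balanced if, at every node, |h(left) - h(right)| <= 1 (empty subtree has height -1).
Bottom-up per-node check:
  node 31: h_left=-1, h_right=-1, diff=0 [OK], height=0
  node 36: h_left=0, h_right=-1, diff=1 [OK], height=1
  node 47: h_left=-1, h_right=-1, diff=0 [OK], height=0
  node 49: h_left=0, h_right=-1, diff=1 [OK], height=1
  node 41: h_left=1, h_right=1, diff=0 [OK], height=2
All nodes satisfy the balance condition.
Result: Balanced


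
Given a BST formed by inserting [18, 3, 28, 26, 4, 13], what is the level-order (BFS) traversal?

Tree insertion order: [18, 3, 28, 26, 4, 13]
Tree (level-order array): [18, 3, 28, None, 4, 26, None, None, 13]
BFS from the root, enqueuing left then right child of each popped node:
  queue [18] -> pop 18, enqueue [3, 28], visited so far: [18]
  queue [3, 28] -> pop 3, enqueue [4], visited so far: [18, 3]
  queue [28, 4] -> pop 28, enqueue [26], visited so far: [18, 3, 28]
  queue [4, 26] -> pop 4, enqueue [13], visited so far: [18, 3, 28, 4]
  queue [26, 13] -> pop 26, enqueue [none], visited so far: [18, 3, 28, 4, 26]
  queue [13] -> pop 13, enqueue [none], visited so far: [18, 3, 28, 4, 26, 13]
Result: [18, 3, 28, 4, 26, 13]


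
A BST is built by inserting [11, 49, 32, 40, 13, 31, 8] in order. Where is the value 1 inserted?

Starting tree (level order): [11, 8, 49, None, None, 32, None, 13, 40, None, 31]
Insertion path: 11 -> 8
Result: insert 1 as left child of 8
Final tree (level order): [11, 8, 49, 1, None, 32, None, None, None, 13, 40, None, 31]


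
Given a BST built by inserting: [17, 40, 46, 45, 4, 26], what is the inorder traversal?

Tree insertion order: [17, 40, 46, 45, 4, 26]
Tree (level-order array): [17, 4, 40, None, None, 26, 46, None, None, 45]
Inorder traversal: [4, 17, 26, 40, 45, 46]


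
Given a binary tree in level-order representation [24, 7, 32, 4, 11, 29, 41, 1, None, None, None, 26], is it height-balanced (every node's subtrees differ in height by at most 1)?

Tree (level-order array): [24, 7, 32, 4, 11, 29, 41, 1, None, None, None, 26]
Definition: a tree is height-balanced if, at every node, |h(left) - h(right)| <= 1 (empty subtree has height -1).
Bottom-up per-node check:
  node 1: h_left=-1, h_right=-1, diff=0 [OK], height=0
  node 4: h_left=0, h_right=-1, diff=1 [OK], height=1
  node 11: h_left=-1, h_right=-1, diff=0 [OK], height=0
  node 7: h_left=1, h_right=0, diff=1 [OK], height=2
  node 26: h_left=-1, h_right=-1, diff=0 [OK], height=0
  node 29: h_left=0, h_right=-1, diff=1 [OK], height=1
  node 41: h_left=-1, h_right=-1, diff=0 [OK], height=0
  node 32: h_left=1, h_right=0, diff=1 [OK], height=2
  node 24: h_left=2, h_right=2, diff=0 [OK], height=3
All nodes satisfy the balance condition.
Result: Balanced
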